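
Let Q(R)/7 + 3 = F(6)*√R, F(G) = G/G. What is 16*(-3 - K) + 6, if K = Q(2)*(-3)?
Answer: -1050 + 336*√2 ≈ -574.82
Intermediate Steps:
F(G) = 1
Q(R) = -21 + 7*√R (Q(R) = -21 + 7*(1*√R) = -21 + 7*√R)
K = 63 - 21*√2 (K = (-21 + 7*√2)*(-3) = 63 - 21*√2 ≈ 33.302)
16*(-3 - K) + 6 = 16*(-3 - (63 - 21*√2)) + 6 = 16*(-3 + (-63 + 21*√2)) + 6 = 16*(-66 + 21*√2) + 6 = (-1056 + 336*√2) + 6 = -1050 + 336*√2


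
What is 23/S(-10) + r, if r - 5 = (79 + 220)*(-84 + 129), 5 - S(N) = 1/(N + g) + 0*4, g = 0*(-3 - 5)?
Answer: 686690/51 ≈ 13465.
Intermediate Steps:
g = 0 (g = 0*(-8) = 0)
S(N) = 5 - 1/N (S(N) = 5 - (1/(N + 0) + 0*4) = 5 - (1/N + 0) = 5 - 1/N)
r = 13460 (r = 5 + (79 + 220)*(-84 + 129) = 5 + 299*45 = 5 + 13455 = 13460)
23/S(-10) + r = 23/(5 - 1/(-10)) + 13460 = 23/(5 - 1*(-⅒)) + 13460 = 23/(5 + ⅒) + 13460 = 23/(51/10) + 13460 = 23*(10/51) + 13460 = 230/51 + 13460 = 686690/51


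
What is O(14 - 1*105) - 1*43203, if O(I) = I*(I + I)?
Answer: -26641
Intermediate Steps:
O(I) = 2*I² (O(I) = I*(2*I) = 2*I²)
O(14 - 1*105) - 1*43203 = 2*(14 - 1*105)² - 1*43203 = 2*(14 - 105)² - 43203 = 2*(-91)² - 43203 = 2*8281 - 43203 = 16562 - 43203 = -26641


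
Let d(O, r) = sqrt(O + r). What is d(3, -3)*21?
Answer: 0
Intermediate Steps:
d(3, -3)*21 = sqrt(3 - 3)*21 = sqrt(0)*21 = 0*21 = 0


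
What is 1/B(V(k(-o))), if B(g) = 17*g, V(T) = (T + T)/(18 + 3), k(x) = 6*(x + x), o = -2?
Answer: 7/272 ≈ 0.025735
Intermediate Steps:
k(x) = 12*x (k(x) = 6*(2*x) = 12*x)
V(T) = 2*T/21 (V(T) = (2*T)/21 = 2*T/21)
1/B(V(k(-o))) = 1/(17*(2*(12*(-1*(-2)))/21)) = 1/(17*(2*(12*2)/21)) = 1/(17*((2/21)*24)) = 1/(17*(16/7)) = 1/(272/7) = 7/272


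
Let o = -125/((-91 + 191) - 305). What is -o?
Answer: -25/41 ≈ -0.60976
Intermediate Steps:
o = 25/41 (o = -125/(100 - 305) = -125/(-205) = -125*(-1/205) = 25/41 ≈ 0.60976)
-o = -1*25/41 = -25/41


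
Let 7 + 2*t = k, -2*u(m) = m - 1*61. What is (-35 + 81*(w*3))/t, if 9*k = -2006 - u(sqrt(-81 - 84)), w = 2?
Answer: -34087482/8815883 - 8118*I*sqrt(165)/8815883 ≈ -3.8666 - 0.011828*I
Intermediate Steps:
u(m) = 61/2 - m/2 (u(m) = -(m - 1*61)/2 = -(m - 61)/2 = -(-61 + m)/2 = 61/2 - m/2)
k = -4073/18 + I*sqrt(165)/18 (k = (-2006 - (61/2 - sqrt(-81 - 84)/2))/9 = (-2006 - (61/2 - I*sqrt(165)/2))/9 = (-2006 + (-61/2 + I*sqrt(165)/2))/9 = (-4073/2 + I*sqrt(165)/2)/9 = -4073/18 + I*sqrt(165)/18 ≈ -226.28 + 0.71362*I)
t = -4199/36 + I*sqrt(165)/36 (t = -7/2 + (-4073/18 + I*sqrt(165)/18)/2 = -7/2 + (-4073/36 + I*sqrt(165)/36) = -4199/36 + I*sqrt(165)/36 ≈ -116.64 + 0.35681*I)
(-35 + 81*(w*3))/t = (-35 + 81*(2*3))/(-4199/36 + I*sqrt(165)/36) = (-35 + 81*6)/(-4199/36 + I*sqrt(165)/36) = (-35 + 486)/(-4199/36 + I*sqrt(165)/36) = 451/(-4199/36 + I*sqrt(165)/36)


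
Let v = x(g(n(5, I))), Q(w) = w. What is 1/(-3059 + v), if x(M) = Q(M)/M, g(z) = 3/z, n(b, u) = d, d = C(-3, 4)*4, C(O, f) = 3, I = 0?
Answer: -1/3058 ≈ -0.00032701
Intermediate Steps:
d = 12 (d = 3*4 = 12)
n(b, u) = 12
x(M) = 1 (x(M) = M/M = 1)
v = 1
1/(-3059 + v) = 1/(-3059 + 1) = 1/(-3058) = -1/3058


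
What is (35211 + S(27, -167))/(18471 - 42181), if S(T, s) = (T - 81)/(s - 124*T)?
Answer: -123766719/83340650 ≈ -1.4851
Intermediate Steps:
S(T, s) = (-81 + T)/(s - 124*T)
(35211 + S(27, -167))/(18471 - 42181) = (35211 + (81 - 1*27)/(-1*(-167) + 124*27))/(18471 - 42181) = (35211 + (81 - 27)/(167 + 3348))/(-23710) = (35211 + 54/3515)*(-1/23710) = (123766719/3515)*(-1/23710) = -123766719/83340650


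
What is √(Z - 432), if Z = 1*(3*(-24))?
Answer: 6*I*√14 ≈ 22.45*I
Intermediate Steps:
Z = -72 (Z = 1*(-72) = -72)
√(Z - 432) = √(-72 - 432) = √(-504) = 6*I*√14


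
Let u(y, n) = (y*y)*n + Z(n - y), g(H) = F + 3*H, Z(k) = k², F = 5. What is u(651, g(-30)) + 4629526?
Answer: -30851863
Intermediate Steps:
g(H) = 5 + 3*H
u(y, n) = (n - y)² + n*y² (u(y, n) = (y*y)*n + (n - y)² = y²*n + (n - y)² = n*y² + (n - y)² = (n - y)² + n*y²)
u(651, g(-30)) + 4629526 = (((5 + 3*(-30)) - 1*651)² + (5 + 3*(-30))*651²) + 4629526 = (((5 - 90) - 651)² + (5 - 90)*423801) + 4629526 = ((-85 - 651)² - 85*423801) + 4629526 = ((-736)² - 36023085) + 4629526 = (541696 - 36023085) + 4629526 = -35481389 + 4629526 = -30851863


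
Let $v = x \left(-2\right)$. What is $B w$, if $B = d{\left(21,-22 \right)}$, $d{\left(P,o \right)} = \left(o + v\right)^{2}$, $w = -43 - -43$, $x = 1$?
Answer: $0$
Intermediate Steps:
$v = -2$ ($v = 1 \left(-2\right) = -2$)
$w = 0$ ($w = -43 + 43 = 0$)
$d{\left(P,o \right)} = \left(-2 + o\right)^{2}$ ($d{\left(P,o \right)} = \left(o - 2\right)^{2} = \left(-2 + o\right)^{2}$)
$B = 576$ ($B = \left(-2 - 22\right)^{2} = \left(-24\right)^{2} = 576$)
$B w = 576 \cdot 0 = 0$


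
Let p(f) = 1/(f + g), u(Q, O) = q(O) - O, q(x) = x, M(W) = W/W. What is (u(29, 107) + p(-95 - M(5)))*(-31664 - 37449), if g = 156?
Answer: -69113/60 ≈ -1151.9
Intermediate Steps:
M(W) = 1
u(Q, O) = 0 (u(Q, O) = O - O = 0)
p(f) = 1/(156 + f) (p(f) = 1/(f + 156) = 1/(156 + f))
(u(29, 107) + p(-95 - M(5)))*(-31664 - 37449) = (0 + 1/(156 + (-95 - 1*1)))*(-31664 - 37449) = (0 + 1/(156 + (-95 - 1)))*(-69113) = (0 + 1/(156 - 96))*(-69113) = (0 + 1/60)*(-69113) = (1/60)*(-69113) = -69113/60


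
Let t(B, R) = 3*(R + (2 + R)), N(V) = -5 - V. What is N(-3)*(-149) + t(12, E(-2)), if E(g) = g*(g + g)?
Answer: 352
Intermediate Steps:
E(g) = 2*g² (E(g) = g*(2*g) = 2*g²)
t(B, R) = 6 + 6*R (t(B, R) = 3*(2 + 2*R) = 6 + 6*R)
N(-3)*(-149) + t(12, E(-2)) = (-5 - 1*(-3))*(-149) + (6 + 6*(2*(-2)²)) = (-5 + 3)*(-149) + (6 + 6*(2*4)) = -2*(-149) + (6 + 6*8) = 298 + (6 + 48) = 298 + 54 = 352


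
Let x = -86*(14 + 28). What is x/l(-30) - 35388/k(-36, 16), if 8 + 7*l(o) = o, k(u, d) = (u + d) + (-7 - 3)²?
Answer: 84747/380 ≈ 223.02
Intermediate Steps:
k(u, d) = 100 + d + u (k(u, d) = (d + u) + (-10)² = (d + u) + 100 = 100 + d + u)
l(o) = -8/7 + o/7
x = -3612 (x = -86*42 = -3612)
x/l(-30) - 35388/k(-36, 16) = -3612/(-8/7 + (⅐)*(-30)) - 35388/(100 + 16 - 36) = -3612/(-8/7 - 30/7) - 35388/80 = -3612/(-38/7) - 35388*1/80 = -3612*(-7/38) - 8847/20 = 12642/19 - 8847/20 = 84747/380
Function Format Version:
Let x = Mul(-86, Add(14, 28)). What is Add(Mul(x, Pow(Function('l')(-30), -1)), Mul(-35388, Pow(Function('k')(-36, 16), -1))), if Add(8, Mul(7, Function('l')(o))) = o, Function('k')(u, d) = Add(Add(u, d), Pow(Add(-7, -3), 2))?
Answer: Rational(84747, 380) ≈ 223.02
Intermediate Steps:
Function('k')(u, d) = Add(100, d, u) (Function('k')(u, d) = Add(Add(d, u), Pow(-10, 2)) = Add(Add(d, u), 100) = Add(100, d, u))
Function('l')(o) = Add(Rational(-8, 7), Mul(Rational(1, 7), o))
x = -3612 (x = Mul(-86, 42) = -3612)
Add(Mul(x, Pow(Function('l')(-30), -1)), Mul(-35388, Pow(Function('k')(-36, 16), -1))) = Add(Mul(-3612, Pow(Add(Rational(-8, 7), Mul(Rational(1, 7), -30)), -1)), Mul(-35388, Pow(Add(100, 16, -36), -1))) = Add(Mul(-3612, Pow(Add(Rational(-8, 7), Rational(-30, 7)), -1)), Mul(-35388, Pow(80, -1))) = Add(Mul(-3612, Pow(Rational(-38, 7), -1)), Mul(-35388, Rational(1, 80))) = Add(Mul(-3612, Rational(-7, 38)), Rational(-8847, 20)) = Add(Rational(12642, 19), Rational(-8847, 20)) = Rational(84747, 380)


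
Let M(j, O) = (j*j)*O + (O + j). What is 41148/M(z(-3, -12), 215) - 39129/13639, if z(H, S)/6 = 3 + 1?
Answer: -33809997/13325303 ≈ -2.5373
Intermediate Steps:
z(H, S) = 24 (z(H, S) = 6*(3 + 1) = 6*4 = 24)
M(j, O) = O + j + O*j² (M(j, O) = j²*O + (O + j) = O*j² + (O + j) = O + j + O*j²)
41148/M(z(-3, -12), 215) - 39129/13639 = 41148/(215 + 24 + 215*24²) - 39129/13639 = 41148/(215 + 24 + 215*576) - 39129*1/13639 = 41148/(215 + 24 + 123840) - 39129/13639 = 41148/124079 - 39129/13639 = 41148*(1/124079) - 39129/13639 = 324/977 - 39129/13639 = -33809997/13325303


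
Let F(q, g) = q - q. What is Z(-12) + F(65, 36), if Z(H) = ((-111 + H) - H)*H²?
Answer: -15984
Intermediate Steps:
F(q, g) = 0
Z(H) = -111*H²
Z(-12) + F(65, 36) = -111*(-12)² + 0 = -111*144 + 0 = -15984 + 0 = -15984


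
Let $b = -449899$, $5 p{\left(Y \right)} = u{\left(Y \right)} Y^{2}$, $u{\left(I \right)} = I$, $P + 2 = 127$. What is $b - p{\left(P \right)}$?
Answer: $-840524$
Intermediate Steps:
$P = 125$ ($P = -2 + 127 = 125$)
$p{\left(Y \right)} = \frac{Y^{3}}{5}$ ($p{\left(Y \right)} = \frac{Y Y^{2}}{5} = \frac{Y^{3}}{5}$)
$b - p{\left(P \right)} = -449899 - \frac{125^{3}}{5} = -449899 - \frac{1}{5} \cdot 1953125 = -449899 - 390625 = -840524$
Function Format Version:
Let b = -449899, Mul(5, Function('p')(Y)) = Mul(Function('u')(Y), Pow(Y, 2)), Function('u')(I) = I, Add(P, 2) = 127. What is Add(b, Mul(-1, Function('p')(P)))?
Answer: -840524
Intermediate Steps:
P = 125 (P = Add(-2, 127) = 125)
Function('p')(Y) = Mul(Rational(1, 5), Pow(Y, 3)) (Function('p')(Y) = Mul(Rational(1, 5), Mul(Y, Pow(Y, 2))) = Mul(Rational(1, 5), Pow(Y, 3)))
Add(b, Mul(-1, Function('p')(P))) = Add(-449899, Mul(-1, Mul(Rational(1, 5), Pow(125, 3)))) = Add(-449899, Mul(-1, Mul(Rational(1, 5), 1953125))) = Add(-449899, Mul(-1, 390625)) = Add(-449899, -390625) = -840524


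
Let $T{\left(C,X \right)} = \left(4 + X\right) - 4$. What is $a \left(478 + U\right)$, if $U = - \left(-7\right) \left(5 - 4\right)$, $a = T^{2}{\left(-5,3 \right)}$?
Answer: $4365$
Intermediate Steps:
$T{\left(C,X \right)} = X$
$a = 9$ ($a = 3^{2} = 9$)
$U = 7$ ($U = - \left(-7\right) 1 = \left(-1\right) \left(-7\right) = 7$)
$a \left(478 + U\right) = 9 \left(478 + 7\right) = 9 \cdot 485 = 4365$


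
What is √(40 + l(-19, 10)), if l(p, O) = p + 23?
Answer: 2*√11 ≈ 6.6332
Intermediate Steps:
l(p, O) = 23 + p
√(40 + l(-19, 10)) = √(40 + (23 - 19)) = √(40 + 4) = √44 = 2*√11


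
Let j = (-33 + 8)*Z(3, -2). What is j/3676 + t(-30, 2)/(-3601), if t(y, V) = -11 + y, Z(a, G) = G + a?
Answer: 60691/13237276 ≈ 0.0045849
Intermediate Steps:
j = -25 (j = (-33 + 8)*(-2 + 3) = -25*1 = -25)
j/3676 + t(-30, 2)/(-3601) = -25/3676 + (-11 - 30)/(-3601) = -25*1/3676 - 41*(-1/3601) = -25/3676 + 41/3601 = 60691/13237276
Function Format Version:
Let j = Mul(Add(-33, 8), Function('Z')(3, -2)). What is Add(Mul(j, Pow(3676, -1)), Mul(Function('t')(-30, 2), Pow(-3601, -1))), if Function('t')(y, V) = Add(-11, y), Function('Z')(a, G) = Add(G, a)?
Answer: Rational(60691, 13237276) ≈ 0.0045849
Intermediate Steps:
j = -25 (j = Mul(Add(-33, 8), Add(-2, 3)) = Mul(-25, 1) = -25)
Add(Mul(j, Pow(3676, -1)), Mul(Function('t')(-30, 2), Pow(-3601, -1))) = Add(Mul(-25, Pow(3676, -1)), Mul(Add(-11, -30), Pow(-3601, -1))) = Add(Mul(-25, Rational(1, 3676)), Mul(-41, Rational(-1, 3601))) = Add(Rational(-25, 3676), Rational(41, 3601)) = Rational(60691, 13237276)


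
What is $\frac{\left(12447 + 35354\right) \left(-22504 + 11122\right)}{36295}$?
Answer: $- \frac{77724426}{5185} \approx -14990.0$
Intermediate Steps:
$\frac{\left(12447 + 35354\right) \left(-22504 + 11122\right)}{36295} = 47801 \left(-11382\right) \frac{1}{36295} = \left(-544070982\right) \frac{1}{36295} = - \frac{77724426}{5185}$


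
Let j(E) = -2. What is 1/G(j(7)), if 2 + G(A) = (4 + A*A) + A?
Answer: 1/4 ≈ 0.25000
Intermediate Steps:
G(A) = 2 + A + A**2 (G(A) = -2 + ((4 + A*A) + A) = -2 + ((4 + A**2) + A) = -2 + (4 + A + A**2) = 2 + A + A**2)
1/G(j(7)) = 1/(2 - 2 + (-2)**2) = 1/(2 - 2 + 4) = 1/4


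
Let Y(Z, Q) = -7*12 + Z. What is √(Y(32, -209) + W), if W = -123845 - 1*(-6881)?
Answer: 2*I*√29254 ≈ 342.08*I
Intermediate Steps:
W = -116964 (W = -123845 + 6881 = -116964)
Y(Z, Q) = -84 + Z
√(Y(32, -209) + W) = √((-84 + 32) - 116964) = √(-52 - 116964) = √(-117016) = 2*I*√29254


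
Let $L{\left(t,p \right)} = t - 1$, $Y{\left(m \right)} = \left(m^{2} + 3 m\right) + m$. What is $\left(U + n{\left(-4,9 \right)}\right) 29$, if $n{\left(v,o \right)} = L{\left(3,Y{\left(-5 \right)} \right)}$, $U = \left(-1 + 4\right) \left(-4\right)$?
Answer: $-290$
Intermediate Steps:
$Y{\left(m \right)} = m^{2} + 4 m$
$L{\left(t,p \right)} = -1 + t$
$U = -12$ ($U = 3 \left(-4\right) = -12$)
$n{\left(v,o \right)} = 2$ ($n{\left(v,o \right)} = -1 + 3 = 2$)
$\left(U + n{\left(-4,9 \right)}\right) 29 = \left(-12 + 2\right) 29 = \left(-10\right) 29 = -290$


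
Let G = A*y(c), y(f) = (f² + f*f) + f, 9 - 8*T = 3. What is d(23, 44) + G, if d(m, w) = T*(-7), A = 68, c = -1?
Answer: 251/4 ≈ 62.750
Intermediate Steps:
T = ¾ (T = 9/8 - ⅛*3 = 9/8 - 3/8 = ¾ ≈ 0.75000)
d(m, w) = -21/4 (d(m, w) = (¾)*(-7) = -21/4)
y(f) = f + 2*f² (y(f) = (f² + f²) + f = 2*f² + f = f + 2*f²)
G = 68 (G = 68*(-(1 + 2*(-1))) = 68*(-(1 - 2)) = 68*(-1*(-1)) = 68*1 = 68)
d(23, 44) + G = -21/4 + 68 = 251/4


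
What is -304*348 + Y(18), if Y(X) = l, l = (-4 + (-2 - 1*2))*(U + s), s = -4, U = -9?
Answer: -105688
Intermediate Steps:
l = 104 (l = (-4 + (-2 - 1*2))*(-9 - 4) = (-4 + (-2 - 2))*(-13) = (-4 - 4)*(-13) = -8*(-13) = 104)
Y(X) = 104
-304*348 + Y(18) = -304*348 + 104 = -105792 + 104 = -105688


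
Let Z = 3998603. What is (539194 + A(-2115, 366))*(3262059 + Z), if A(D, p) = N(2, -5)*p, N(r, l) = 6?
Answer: 3930849800180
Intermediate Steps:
A(D, p) = 6*p
(539194 + A(-2115, 366))*(3262059 + Z) = (539194 + 6*366)*(3262059 + 3998603) = (539194 + 2196)*7260662 = 541390*7260662 = 3930849800180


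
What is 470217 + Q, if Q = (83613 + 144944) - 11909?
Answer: 686865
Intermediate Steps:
Q = 216648 (Q = 228557 - 11909 = 216648)
470217 + Q = 470217 + 216648 = 686865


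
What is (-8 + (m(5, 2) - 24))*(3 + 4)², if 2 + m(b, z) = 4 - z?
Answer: -1568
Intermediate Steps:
m(b, z) = 2 - z (m(b, z) = -2 + (4 - z) = 2 - z)
(-8 + (m(5, 2) - 24))*(3 + 4)² = (-8 + ((2 - 1*2) - 24))*(3 + 4)² = (-8 + ((2 - 2) - 24))*7² = (-8 + (0 - 24))*49 = (-8 - 24)*49 = -32*49 = -1568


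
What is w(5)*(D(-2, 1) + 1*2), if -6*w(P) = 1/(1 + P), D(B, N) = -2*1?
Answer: 0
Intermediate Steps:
D(B, N) = -2
w(P) = -1/(6*(1 + P))
w(5)*(D(-2, 1) + 1*2) = (-1/(6 + 6*5))*(-2 + 1*2) = (-1/(6 + 30))*(-2 + 2) = -1/36*0 = 0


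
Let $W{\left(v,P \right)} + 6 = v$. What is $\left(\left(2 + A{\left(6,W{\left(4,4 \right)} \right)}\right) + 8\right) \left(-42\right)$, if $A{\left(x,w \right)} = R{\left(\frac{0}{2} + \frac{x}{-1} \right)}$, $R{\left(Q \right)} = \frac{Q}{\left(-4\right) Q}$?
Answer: $- \frac{819}{2} \approx -409.5$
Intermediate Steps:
$W{\left(v,P \right)} = -6 + v$
$R{\left(Q \right)} = - \frac{1}{4}$ ($R{\left(Q \right)} = Q \left(- \frac{1}{4 Q}\right) = - \frac{1}{4}$)
$A{\left(x,w \right)} = - \frac{1}{4}$
$\left(\left(2 + A{\left(6,W{\left(4,4 \right)} \right)}\right) + 8\right) \left(-42\right) = \left(\left(2 - \frac{1}{4}\right) + 8\right) \left(-42\right) = \left(\frac{7}{4} + 8\right) \left(-42\right) = \frac{39}{4} \left(-42\right) = - \frac{819}{2}$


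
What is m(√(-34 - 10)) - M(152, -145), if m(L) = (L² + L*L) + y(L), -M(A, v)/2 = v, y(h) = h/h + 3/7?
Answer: -2636/7 ≈ -376.57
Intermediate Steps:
y(h) = 10/7 (y(h) = 1 + 3*(⅐) = 1 + 3/7 = 10/7)
M(A, v) = -2*v
m(L) = 10/7 + 2*L² (m(L) = (L² + L*L) + 10/7 = (L² + L²) + 10/7 = 2*L² + 10/7 = 10/7 + 2*L²)
m(√(-34 - 10)) - M(152, -145) = (10/7 + 2*(√(-34 - 10))²) - (-2)*(-145) = (10/7 + 2*(√(-44))²) - 1*290 = (10/7 + 2*(2*I*√11)²) - 290 = (10/7 + 2*(-44)) - 290 = (10/7 - 88) - 290 = -606/7 - 290 = -2636/7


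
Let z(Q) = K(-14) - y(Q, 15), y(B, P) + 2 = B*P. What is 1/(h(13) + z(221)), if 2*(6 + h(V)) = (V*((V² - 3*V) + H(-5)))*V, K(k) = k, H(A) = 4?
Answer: 1/7990 ≈ 0.00012516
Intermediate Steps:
y(B, P) = -2 + B*P
z(Q) = -12 - 15*Q (z(Q) = -14 - (-2 + Q*15) = -14 - (-2 + 15*Q) = -14 + (2 - 15*Q) = -12 - 15*Q)
h(V) = -6 + V²*(4 + V² - 3*V)/2 (h(V) = -6 + ((V*((V² - 3*V) + 4))*V)/2 = -6 + ((V*(4 + V² - 3*V))*V)/2 = -6 + (V²*(4 + V² - 3*V))/2 = -6 + V²*(4 + V² - 3*V)/2)
1/(h(13) + z(221)) = 1/((-6 + (½)*13⁴ + 2*13² - 3/2*13³) + (-12 - 15*221)) = 1/((-6 + (½)*28561 + 2*169 - 3/2*2197) + (-12 - 3315)) = 1/((-6 + 28561/2 + 338 - 6591/2) - 3327) = 1/(11317 - 3327) = 1/7990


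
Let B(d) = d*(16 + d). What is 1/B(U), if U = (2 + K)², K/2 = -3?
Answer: 1/512 ≈ 0.0019531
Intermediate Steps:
K = -6 (K = 2*(-3) = -6)
U = 16 (U = (2 - 6)² = (-4)² = 16)
1/B(U) = 1/(16*(16 + 16)) = 1/(16*32) = 1/512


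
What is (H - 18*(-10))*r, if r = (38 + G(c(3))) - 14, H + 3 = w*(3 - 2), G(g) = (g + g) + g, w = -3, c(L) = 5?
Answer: 6786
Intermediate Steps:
G(g) = 3*g (G(g) = 2*g + g = 3*g)
H = -6 (H = -3 - 3*(3 - 2) = -3 - 3*1 = -3 - 3 = -6)
r = 39 (r = (38 + 3*5) - 14 = (38 + 15) - 14 = 53 - 14 = 39)
(H - 18*(-10))*r = (-6 - 18*(-10))*39 = (-6 - 1*(-180))*39 = (-6 + 180)*39 = 174*39 = 6786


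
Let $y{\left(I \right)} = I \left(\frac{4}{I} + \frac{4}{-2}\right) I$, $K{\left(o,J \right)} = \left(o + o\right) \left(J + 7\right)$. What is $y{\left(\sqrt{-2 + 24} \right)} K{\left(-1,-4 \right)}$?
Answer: $264 - 24 \sqrt{22} \approx 151.43$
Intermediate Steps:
$K{\left(o,J \right)} = 2 o \left(7 + J\right)$
$y{\left(I \right)} = I^{2} \left(-2 + \frac{4}{I}\right)$ ($y{\left(I \right)} = I \left(\frac{4}{I} + 4 \left(- \frac{1}{2}\right)\right) I = I \left(\frac{4}{I} - 2\right) I = I \left(-2 + \frac{4}{I}\right) I = I^{2} \left(-2 + \frac{4}{I}\right)$)
$y{\left(\sqrt{-2 + 24} \right)} K{\left(-1,-4 \right)} = 2 \sqrt{-2 + 24} \left(2 - \sqrt{-2 + 24}\right) 2 \left(-1\right) \left(7 - 4\right) = 2 \sqrt{22} \left(2 - \sqrt{22}\right) 2 \left(-1\right) 3 = 2 \sqrt{22} \left(2 - \sqrt{22}\right) \left(-6\right) = - 12 \sqrt{22} \left(2 - \sqrt{22}\right)$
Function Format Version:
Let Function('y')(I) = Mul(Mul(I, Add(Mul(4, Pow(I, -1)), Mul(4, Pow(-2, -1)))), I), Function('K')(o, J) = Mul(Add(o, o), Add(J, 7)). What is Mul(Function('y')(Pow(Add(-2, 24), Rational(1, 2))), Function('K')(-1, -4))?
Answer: Add(264, Mul(-24, Pow(22, Rational(1, 2)))) ≈ 151.43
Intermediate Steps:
Function('K')(o, J) = Mul(2, o, Add(7, J)) (Function('K')(o, J) = Mul(Mul(2, o), Add(7, J)) = Mul(2, o, Add(7, J)))
Function('y')(I) = Mul(Pow(I, 2), Add(-2, Mul(4, Pow(I, -1)))) (Function('y')(I) = Mul(Mul(I, Add(Mul(4, Pow(I, -1)), Mul(4, Rational(-1, 2)))), I) = Mul(Mul(I, Add(Mul(4, Pow(I, -1)), -2)), I) = Mul(Mul(I, Add(-2, Mul(4, Pow(I, -1)))), I) = Mul(Pow(I, 2), Add(-2, Mul(4, Pow(I, -1)))))
Mul(Function('y')(Pow(Add(-2, 24), Rational(1, 2))), Function('K')(-1, -4)) = Mul(Mul(2, Pow(Add(-2, 24), Rational(1, 2)), Add(2, Mul(-1, Pow(Add(-2, 24), Rational(1, 2))))), Mul(2, -1, Add(7, -4))) = Mul(Mul(2, Pow(22, Rational(1, 2)), Add(2, Mul(-1, Pow(22, Rational(1, 2))))), Mul(2, -1, 3)) = Mul(Mul(2, Pow(22, Rational(1, 2)), Add(2, Mul(-1, Pow(22, Rational(1, 2))))), -6) = Mul(-12, Pow(22, Rational(1, 2)), Add(2, Mul(-1, Pow(22, Rational(1, 2)))))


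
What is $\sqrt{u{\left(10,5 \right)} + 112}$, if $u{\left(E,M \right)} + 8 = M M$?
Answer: $\sqrt{129} \approx 11.358$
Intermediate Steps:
$u{\left(E,M \right)} = -8 + M^{2}$ ($u{\left(E,M \right)} = -8 + M M = -8 + M^{2}$)
$\sqrt{u{\left(10,5 \right)} + 112} = \sqrt{\left(-8 + 5^{2}\right) + 112} = \sqrt{\left(-8 + 25\right) + 112} = \sqrt{17 + 112} = \sqrt{129}$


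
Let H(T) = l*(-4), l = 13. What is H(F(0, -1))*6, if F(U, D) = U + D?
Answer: -312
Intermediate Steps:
F(U, D) = D + U
H(T) = -52 (H(T) = 13*(-4) = -52)
H(F(0, -1))*6 = -52*6 = -312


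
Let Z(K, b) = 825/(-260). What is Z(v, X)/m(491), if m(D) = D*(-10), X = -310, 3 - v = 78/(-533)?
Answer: 33/51064 ≈ 0.00064625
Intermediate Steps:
v = 129/41 (v = 3 - 78/(-533) = 3 - 78*(-1)/533 = 3 - 1*(-6/41) = 3 + 6/41 = 129/41 ≈ 3.1463)
Z(K, b) = -165/52 (Z(K, b) = 825*(-1/260) = -165/52)
m(D) = -10*D
Z(v, X)/m(491) = -165/(52*((-10*491))) = -165/52/(-4910) = -165/52*(-1/4910) = 33/51064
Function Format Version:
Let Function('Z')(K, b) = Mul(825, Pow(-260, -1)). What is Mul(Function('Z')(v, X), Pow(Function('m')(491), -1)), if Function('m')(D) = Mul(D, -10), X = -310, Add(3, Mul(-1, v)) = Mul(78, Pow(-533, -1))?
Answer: Rational(33, 51064) ≈ 0.00064625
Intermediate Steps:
v = Rational(129, 41) (v = Add(3, Mul(-1, Mul(78, Pow(-533, -1)))) = Add(3, Mul(-1, Mul(78, Rational(-1, 533)))) = Add(3, Mul(-1, Rational(-6, 41))) = Add(3, Rational(6, 41)) = Rational(129, 41) ≈ 3.1463)
Function('Z')(K, b) = Rational(-165, 52) (Function('Z')(K, b) = Mul(825, Rational(-1, 260)) = Rational(-165, 52))
Function('m')(D) = Mul(-10, D)
Mul(Function('Z')(v, X), Pow(Function('m')(491), -1)) = Mul(Rational(-165, 52), Pow(Mul(-10, 491), -1)) = Mul(Rational(-165, 52), Pow(-4910, -1)) = Mul(Rational(-165, 52), Rational(-1, 4910)) = Rational(33, 51064)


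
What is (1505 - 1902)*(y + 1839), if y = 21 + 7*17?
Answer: -785663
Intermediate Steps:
y = 140 (y = 21 + 119 = 140)
(1505 - 1902)*(y + 1839) = (1505 - 1902)*(140 + 1839) = -397*1979 = -785663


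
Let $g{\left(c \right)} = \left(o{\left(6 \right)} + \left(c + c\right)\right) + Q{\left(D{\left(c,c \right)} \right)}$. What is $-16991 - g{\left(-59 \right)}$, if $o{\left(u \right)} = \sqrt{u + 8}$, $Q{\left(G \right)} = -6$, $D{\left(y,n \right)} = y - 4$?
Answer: $-16867 - \sqrt{14} \approx -16871.0$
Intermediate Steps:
$D{\left(y,n \right)} = -4 + y$
$o{\left(u \right)} = \sqrt{8 + u}$
$g{\left(c \right)} = -6 + \sqrt{14} + 2 c$ ($g{\left(c \right)} = \left(\sqrt{8 + 6} + \left(c + c\right)\right) - 6 = \left(\sqrt{14} + 2 c\right) - 6 = -6 + \sqrt{14} + 2 c$)
$-16991 - g{\left(-59 \right)} = -16991 - \left(-6 + \sqrt{14} + 2 \left(-59\right)\right) = -16991 - \left(-6 + \sqrt{14} - 118\right) = -16991 - \left(-124 + \sqrt{14}\right) = -16991 + \left(124 - \sqrt{14}\right) = -16867 - \sqrt{14}$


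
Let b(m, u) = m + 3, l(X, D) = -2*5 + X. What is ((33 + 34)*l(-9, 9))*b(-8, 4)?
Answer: 6365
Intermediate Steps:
l(X, D) = -10 + X
b(m, u) = 3 + m
((33 + 34)*l(-9, 9))*b(-8, 4) = ((33 + 34)*(-10 - 9))*(3 - 8) = (67*(-19))*(-5) = -1273*(-5) = 6365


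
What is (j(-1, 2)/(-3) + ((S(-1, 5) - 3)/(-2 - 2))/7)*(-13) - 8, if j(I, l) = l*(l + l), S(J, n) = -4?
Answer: 281/12 ≈ 23.417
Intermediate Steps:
j(I, l) = 2*l**2 (j(I, l) = l*(2*l) = 2*l**2)
(j(-1, 2)/(-3) + ((S(-1, 5) - 3)/(-2 - 2))/7)*(-13) - 8 = ((2*2**2)/(-3) + ((-4 - 3)/(-2 - 2))/7)*(-13) - 8 = ((2*4)*(-1/3) - 7/(-4)*(1/7))*(-13) - 8 = (8*(-1/3) - 7*(-1/4)*(1/7))*(-13) - 8 = (-8/3 + (7/4)*(1/7))*(-13) - 8 = (-8/3 + 1/4)*(-13) - 8 = -29/12*(-13) - 8 = 377/12 - 8 = 281/12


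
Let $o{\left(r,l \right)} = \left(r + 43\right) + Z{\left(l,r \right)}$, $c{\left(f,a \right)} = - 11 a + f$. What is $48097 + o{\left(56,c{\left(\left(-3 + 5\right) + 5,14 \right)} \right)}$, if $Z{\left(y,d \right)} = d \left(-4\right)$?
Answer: $47972$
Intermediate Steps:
$Z{\left(y,d \right)} = - 4 d$
$c{\left(f,a \right)} = f - 11 a$
$o{\left(r,l \right)} = 43 - 3 r$ ($o{\left(r,l \right)} = \left(r + 43\right) - 4 r = \left(43 + r\right) - 4 r = 43 - 3 r$)
$48097 + o{\left(56,c{\left(\left(-3 + 5\right) + 5,14 \right)} \right)} = 48097 + \left(43 - 168\right) = 48097 - 125 = 47972$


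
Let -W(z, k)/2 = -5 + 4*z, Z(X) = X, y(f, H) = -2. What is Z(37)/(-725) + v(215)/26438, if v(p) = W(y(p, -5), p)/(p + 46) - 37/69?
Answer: -202554167/3967682850 ≈ -0.051051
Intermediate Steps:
W(z, k) = 10 - 8*z (W(z, k) = -2*(-5 + 4*z) = 10 - 8*z)
v(p) = -37/69 + 26/(46 + p) (v(p) = (10 - 8*(-2))/(p + 46) - 37/69 = (10 + 16)/(46 + p) - 37*1/69 = 26/(46 + p) - 37/69 = -37/69 + 26/(46 + p))
Z(37)/(-725) + v(215)/26438 = 37/(-725) + ((92 - 37*215)/(69*(46 + 215)))/26438 = 37*(-1/725) + ((1/69)*(92 - 7955)/261)*(1/26438) = -37/725 + ((1/69)*(1/261)*(-7863))*(1/26438) = -37/725 - 2621/6003*1/26438 = -37/725 - 2621/158707314 = -202554167/3967682850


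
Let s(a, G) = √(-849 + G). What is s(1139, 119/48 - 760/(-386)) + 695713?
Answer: 695713 + I*√4530054891/2316 ≈ 6.9571e+5 + 29.061*I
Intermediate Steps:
s(1139, 119/48 - 760/(-386)) + 695713 = √(-849 + (119/48 - 760/(-386))) + 695713 = √(-849 + (119*(1/48) - 760*(-1/386))) + 695713 = √(-849 + (119/48 + 380/193)) + 695713 = √(-849 + 41207/9264) + 695713 = √(-7823929/9264) + 695713 = I*√4530054891/2316 + 695713 = 695713 + I*√4530054891/2316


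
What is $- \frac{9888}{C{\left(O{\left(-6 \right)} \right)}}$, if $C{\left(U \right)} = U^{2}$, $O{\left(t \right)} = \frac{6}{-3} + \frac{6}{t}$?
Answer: $- \frac{3296}{3} \approx -1098.7$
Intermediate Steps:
$O{\left(t \right)} = -2 + \frac{6}{t}$ ($O{\left(t \right)} = 6 \left(- \frac{1}{3}\right) + \frac{6}{t} = -2 + \frac{6}{t}$)
$- \frac{9888}{C{\left(O{\left(-6 \right)} \right)}} = - \frac{9888}{\left(-2 + \frac{6}{-6}\right)^{2}} = - \frac{9888}{\left(-2 + 6 \left(- \frac{1}{6}\right)\right)^{2}} = - \frac{9888}{\left(-2 - 1\right)^{2}} = - \frac{9888}{\left(-3\right)^{2}} = - \frac{9888}{9} = \left(-9888\right) \frac{1}{9} = - \frac{3296}{3}$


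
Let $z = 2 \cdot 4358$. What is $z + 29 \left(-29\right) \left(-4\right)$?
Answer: $12080$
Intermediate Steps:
$z = 8716$
$z + 29 \left(-29\right) \left(-4\right) = 8716 + 29 \left(-29\right) \left(-4\right) = 8716 - -3364 = 8716 + 3364 = 12080$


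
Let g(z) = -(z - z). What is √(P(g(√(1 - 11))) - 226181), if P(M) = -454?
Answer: I*√226635 ≈ 476.06*I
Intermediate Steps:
g(z) = 0 (g(z) = -1*0 = 0)
√(P(g(√(1 - 11))) - 226181) = √(-454 - 226181) = √(-226635) = I*√226635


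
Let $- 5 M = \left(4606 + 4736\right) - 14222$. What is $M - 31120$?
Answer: $-30144$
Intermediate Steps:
$M = 976$ ($M = - \frac{\left(4606 + 4736\right) - 14222}{5} = - \frac{9342 - 14222}{5} = \left(- \frac{1}{5}\right) \left(-4880\right) = 976$)
$M - 31120 = 976 - 31120 = -30144$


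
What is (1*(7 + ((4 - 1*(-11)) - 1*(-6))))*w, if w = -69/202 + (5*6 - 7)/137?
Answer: -67298/13837 ≈ -4.8636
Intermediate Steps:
w = -4807/27674 (w = -69*1/202 + (30 - 7)*(1/137) = -69/202 + 23*(1/137) = -69/202 + 23/137 = -4807/27674 ≈ -0.17370)
(1*(7 + ((4 - 1*(-11)) - 1*(-6))))*w = (1*(7 + ((4 - 1*(-11)) - 1*(-6))))*(-4807/27674) = (1*(7 + ((4 + 11) + 6)))*(-4807/27674) = (1*(7 + (15 + 6)))*(-4807/27674) = (1*(7 + 21))*(-4807/27674) = (1*28)*(-4807/27674) = 28*(-4807/27674) = -67298/13837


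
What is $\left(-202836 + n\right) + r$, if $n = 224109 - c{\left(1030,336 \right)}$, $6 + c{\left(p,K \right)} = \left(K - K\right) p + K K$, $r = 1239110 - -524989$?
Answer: $1672482$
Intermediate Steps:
$r = 1764099$ ($r = 1239110 + 524989 = 1764099$)
$c{\left(p,K \right)} = -6 + K^{2}$ ($c{\left(p,K \right)} = -6 + \left(\left(K - K\right) p + K K\right) = -6 + \left(0 p + K^{2}\right) = -6 + \left(0 + K^{2}\right) = -6 + K^{2}$)
$n = 111219$ ($n = 224109 - \left(-6 + 336^{2}\right) = 224109 - \left(-6 + 112896\right) = 224109 - 112890 = 111219$)
$\left(-202836 + n\right) + r = \left(-202836 + 111219\right) + 1764099 = -91617 + 1764099 = 1672482$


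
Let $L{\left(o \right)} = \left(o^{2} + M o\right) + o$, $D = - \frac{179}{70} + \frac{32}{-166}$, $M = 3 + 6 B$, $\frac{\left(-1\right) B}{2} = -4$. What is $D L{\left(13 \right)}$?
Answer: $- \frac{2700113}{1162} \approx -2323.7$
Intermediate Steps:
$B = 8$ ($B = \left(-2\right) \left(-4\right) = 8$)
$M = 51$ ($M = 3 + 6 \cdot 8 = 3 + 48 = 51$)
$D = - \frac{15977}{5810}$ ($D = \left(-179\right) \frac{1}{70} + 32 \left(- \frac{1}{166}\right) = - \frac{179}{70} - \frac{16}{83} = - \frac{15977}{5810} \approx -2.7499$)
$L{\left(o \right)} = o^{2} + 52 o$ ($L{\left(o \right)} = \left(o^{2} + 51 o\right) + o = o^{2} + 52 o$)
$D L{\left(13 \right)} = - \frac{15977 \cdot 13 \left(52 + 13\right)}{5810} = - \frac{15977 \cdot 13 \cdot 65}{5810} = \left(- \frac{15977}{5810}\right) 845 = - \frac{2700113}{1162}$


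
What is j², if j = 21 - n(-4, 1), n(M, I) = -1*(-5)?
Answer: 256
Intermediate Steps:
n(M, I) = 5
j = 16 (j = 21 - 1*5 = 21 - 5 = 16)
j² = 16² = 256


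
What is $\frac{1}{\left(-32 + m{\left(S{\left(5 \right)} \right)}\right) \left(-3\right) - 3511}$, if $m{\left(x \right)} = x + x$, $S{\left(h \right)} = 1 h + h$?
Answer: $- \frac{1}{3475} \approx -0.00028777$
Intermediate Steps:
$S{\left(h \right)} = 2 h$ ($S{\left(h \right)} = h + h = 2 h$)
$m{\left(x \right)} = 2 x$
$\frac{1}{\left(-32 + m{\left(S{\left(5 \right)} \right)}\right) \left(-3\right) - 3511} = \frac{1}{\left(-32 + 2 \cdot 2 \cdot 5\right) \left(-3\right) - 3511} = \frac{1}{\left(-32 + 2 \cdot 10\right) \left(-3\right) - 3511} = \frac{1}{\left(-32 + 20\right) \left(-3\right) - 3511} = \frac{1}{\left(-12\right) \left(-3\right) - 3511} = \frac{1}{36 - 3511} = \frac{1}{-3475} = - \frac{1}{3475}$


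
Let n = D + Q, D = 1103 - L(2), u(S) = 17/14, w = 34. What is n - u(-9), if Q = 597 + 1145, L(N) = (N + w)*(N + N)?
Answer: 37797/14 ≈ 2699.8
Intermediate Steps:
u(S) = 17/14 (u(S) = 17*(1/14) = 17/14)
L(N) = 2*N*(34 + N) (L(N) = (N + 34)*(N + N) = (34 + N)*(2*N) = 2*N*(34 + N))
D = 959 (D = 1103 - 2*2*(34 + 2) = 1103 - 2*2*36 = 1103 - 1*144 = 1103 - 144 = 959)
Q = 1742
n = 2701 (n = 959 + 1742 = 2701)
n - u(-9) = 2701 - 1*17/14 = 2701 - 17/14 = 37797/14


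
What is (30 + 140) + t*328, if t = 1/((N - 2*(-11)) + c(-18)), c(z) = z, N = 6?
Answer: 1014/5 ≈ 202.80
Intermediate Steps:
t = ⅒ (t = 1/((6 - 2*(-11)) - 18) = 1/((6 + 22) - 18) = 1/(28 - 18) = 1/10 = ⅒ ≈ 0.10000)
(30 + 140) + t*328 = (30 + 140) + (⅒)*328 = 170 + 164/5 = 1014/5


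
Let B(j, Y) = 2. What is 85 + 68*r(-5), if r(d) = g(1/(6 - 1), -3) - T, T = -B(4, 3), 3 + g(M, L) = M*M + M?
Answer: 833/25 ≈ 33.320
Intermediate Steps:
g(M, L) = -3 + M + M**2 (g(M, L) = -3 + (M*M + M) = -3 + (M**2 + M) = -3 + (M + M**2) = -3 + M + M**2)
T = -2 (T = -1*2 = -2)
r(d) = -19/25 (r(d) = (-3 + 1/(6 - 1) + (1/(6 - 1))**2) - 1*(-2) = (-3 + 1/5 + (1/5)**2) + 2 = (-3 + 1/5 + 1/25) + 2 = -69/25 + 2 = -19/25)
85 + 68*r(-5) = 85 + 68*(-19/25) = 85 - 1292/25 = 833/25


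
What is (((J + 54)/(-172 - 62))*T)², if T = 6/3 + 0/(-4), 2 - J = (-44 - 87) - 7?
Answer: 37636/13689 ≈ 2.7494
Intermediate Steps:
J = 140 (J = 2 - ((-44 - 87) - 7) = 2 - (-131 - 7) = 2 - 1*(-138) = 2 + 138 = 140)
T = 2 (T = 6*(⅓) + 0*(-¼) = 2 + 0 = 2)
(((J + 54)/(-172 - 62))*T)² = (((140 + 54)/(-172 - 62))*2)² = ((194/(-234))*2)² = ((194*(-1/234))*2)² = (-97/117*2)² = (-194/117)² = 37636/13689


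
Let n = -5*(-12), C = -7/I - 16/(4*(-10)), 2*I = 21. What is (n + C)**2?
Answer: 802816/225 ≈ 3568.1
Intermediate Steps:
I = 21/2 (I = (1/2)*21 = 21/2 ≈ 10.500)
C = -4/15 (C = -7/21/2 - 16/(4*(-10)) = -7*2/21 - 16/(-40) = -2/3 - 16*(-1/40) = -2/3 + 2/5 = -4/15 ≈ -0.26667)
n = 60
(n + C)**2 = (60 - 4/15)**2 = (896/15)**2 = 802816/225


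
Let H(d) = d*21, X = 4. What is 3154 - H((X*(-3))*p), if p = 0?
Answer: 3154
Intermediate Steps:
H(d) = 21*d
3154 - H((X*(-3))*p) = 3154 - 21*(4*(-3))*0 = 3154 - 21*(-12*0) = 3154 - 21*0 = 3154 - 1*0 = 3154 + 0 = 3154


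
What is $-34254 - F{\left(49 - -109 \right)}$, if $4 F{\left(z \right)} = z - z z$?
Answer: $- \frac{56105}{2} \approx -28053.0$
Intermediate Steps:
$F{\left(z \right)} = - \frac{z^{2}}{4} + \frac{z}{4}$ ($F{\left(z \right)} = \frac{z - z z}{4} = \frac{z - z^{2}}{4} = - \frac{z^{2}}{4} + \frac{z}{4}$)
$-34254 - F{\left(49 - -109 \right)} = -34254 - \frac{\left(49 - -109\right) \left(1 - \left(49 - -109\right)\right)}{4} = -34254 - \frac{\left(49 + 109\right) \left(1 - \left(49 + 109\right)\right)}{4} = -34254 - \frac{1}{4} \cdot 158 \left(1 - 158\right) = -34254 - \frac{1}{4} \cdot 158 \left(-157\right) = -34254 - - \frac{12403}{2} = -34254 + \frac{12403}{2} = - \frac{56105}{2}$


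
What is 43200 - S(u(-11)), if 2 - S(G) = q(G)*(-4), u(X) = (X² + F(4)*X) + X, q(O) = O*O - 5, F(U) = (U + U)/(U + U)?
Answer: 4014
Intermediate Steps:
F(U) = 1 (F(U) = (2*U)/((2*U)) = (2*U)*(1/(2*U)) = 1)
q(O) = -5 + O² (q(O) = O² - 5 = -5 + O²)
u(X) = X² + 2*X (u(X) = (X² + 1*X) + X = (X² + X) + X = (X + X²) + X = X² + 2*X)
S(G) = -18 + 4*G² (S(G) = 2 - (-5 + G²)*(-4) = 2 - (20 - 4*G²) = 2 + (-20 + 4*G²) = -18 + 4*G²)
43200 - S(u(-11)) = 43200 - (-18 + 4*(-11*(2 - 11))²) = 43200 - (-18 + 4*(-11*(-9))²) = 43200 - (-18 + 4*99²) = 43200 - (-18 + 4*9801) = 43200 - (-18 + 39204) = 43200 - 1*39186 = 43200 - 39186 = 4014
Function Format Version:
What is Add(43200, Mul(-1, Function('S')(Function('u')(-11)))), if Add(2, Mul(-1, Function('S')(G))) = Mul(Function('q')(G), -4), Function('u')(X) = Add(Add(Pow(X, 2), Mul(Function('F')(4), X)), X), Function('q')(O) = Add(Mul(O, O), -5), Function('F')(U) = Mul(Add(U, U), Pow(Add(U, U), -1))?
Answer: 4014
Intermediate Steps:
Function('F')(U) = 1 (Function('F')(U) = Mul(Mul(2, U), Pow(Mul(2, U), -1)) = Mul(Mul(2, U), Mul(Rational(1, 2), Pow(U, -1))) = 1)
Function('q')(O) = Add(-5, Pow(O, 2)) (Function('q')(O) = Add(Pow(O, 2), -5) = Add(-5, Pow(O, 2)))
Function('u')(X) = Add(Pow(X, 2), Mul(2, X)) (Function('u')(X) = Add(Add(Pow(X, 2), Mul(1, X)), X) = Add(Add(Pow(X, 2), X), X) = Add(Add(X, Pow(X, 2)), X) = Add(Pow(X, 2), Mul(2, X)))
Function('S')(G) = Add(-18, Mul(4, Pow(G, 2))) (Function('S')(G) = Add(2, Mul(-1, Mul(Add(-5, Pow(G, 2)), -4))) = Add(2, Mul(-1, Add(20, Mul(-4, Pow(G, 2))))) = Add(2, Add(-20, Mul(4, Pow(G, 2)))) = Add(-18, Mul(4, Pow(G, 2))))
Add(43200, Mul(-1, Function('S')(Function('u')(-11)))) = Add(43200, Mul(-1, Add(-18, Mul(4, Pow(Mul(-11, Add(2, -11)), 2))))) = Add(43200, Mul(-1, Add(-18, Mul(4, Pow(Mul(-11, -9), 2))))) = Add(43200, Mul(-1, Add(-18, Mul(4, Pow(99, 2))))) = Add(43200, Mul(-1, Add(-18, Mul(4, 9801)))) = Add(43200, Mul(-1, Add(-18, 39204))) = Add(43200, Mul(-1, 39186)) = Add(43200, -39186) = 4014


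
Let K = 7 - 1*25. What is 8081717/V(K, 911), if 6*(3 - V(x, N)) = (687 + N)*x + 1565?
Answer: 48490302/27217 ≈ 1781.6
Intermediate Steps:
K = -18 (K = 7 - 25 = -18)
V(x, N) = -1547/6 - x*(687 + N)/6 (V(x, N) = 3 - ((687 + N)*x + 1565)/6 = 3 - (x*(687 + N) + 1565)/6 = 3 - (1565 + x*(687 + N))/6 = 3 + (-1565/6 - x*(687 + N)/6) = -1547/6 - x*(687 + N)/6)
8081717/V(K, 911) = 8081717/(-1547/6 - 229/2*(-18) - ⅙*911*(-18)) = 8081717/(-1547/6 + 2061 + 2733) = 8081717/(27217/6) = 8081717*(6/27217) = 48490302/27217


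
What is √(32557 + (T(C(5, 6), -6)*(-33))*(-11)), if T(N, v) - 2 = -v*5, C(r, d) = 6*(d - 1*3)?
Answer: √44173 ≈ 210.17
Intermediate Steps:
C(r, d) = -18 + 6*d (C(r, d) = 6*(d - 3) = 6*(-3 + d) = -18 + 6*d)
T(N, v) = 2 - 5*v (T(N, v) = 2 - v*5 = 2 - 5*v)
√(32557 + (T(C(5, 6), -6)*(-33))*(-11)) = √(32557 + ((2 - 5*(-6))*(-33))*(-11)) = √(32557 + ((2 + 30)*(-33))*(-11)) = √(32557 + (32*(-33))*(-11)) = √(32557 - 1056*(-11)) = √(32557 + 11616) = √44173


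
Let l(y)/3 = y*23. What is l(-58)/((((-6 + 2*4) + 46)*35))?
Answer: -667/280 ≈ -2.3821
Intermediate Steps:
l(y) = 69*y (l(y) = 3*(y*23) = 3*(23*y) = 69*y)
l(-58)/((((-6 + 2*4) + 46)*35)) = (69*(-58))/((((-6 + 2*4) + 46)*35)) = -4002*1/(35*((-6 + 8) + 46)) = -4002*1/(35*(2 + 46)) = -4002/(48*35) = -4002/1680 = -4002*1/1680 = -667/280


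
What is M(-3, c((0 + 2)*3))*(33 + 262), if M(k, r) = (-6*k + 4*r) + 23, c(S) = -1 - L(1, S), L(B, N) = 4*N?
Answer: -17405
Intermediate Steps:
c(S) = -1 - 4*S
M(k, r) = 23 - 6*k + 4*r
M(-3, c((0 + 2)*3))*(33 + 262) = (23 - 6*(-3) + 4*(-1 - 4*(0 + 2)*3))*(33 + 262) = (23 + 18 + 4*(-1 - 8*3))*295 = (23 + 18 + 4*(-1 - 4*6))*295 = (23 + 18 + 4*(-1 - 24))*295 = (23 + 18 + 4*(-25))*295 = (23 + 18 - 100)*295 = -59*295 = -17405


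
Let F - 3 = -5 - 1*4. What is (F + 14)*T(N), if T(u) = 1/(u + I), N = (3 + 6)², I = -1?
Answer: ⅒ ≈ 0.10000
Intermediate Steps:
N = 81 (N = 9² = 81)
T(u) = 1/(-1 + u) (T(u) = 1/(u - 1) = 1/(-1 + u))
F = -6 (F = 3 + (-5 - 1*4) = 3 + (-5 - 4) = 3 - 9 = -6)
(F + 14)*T(N) = (-6 + 14)/(-1 + 81) = 8/80 = 8*(1/80) = ⅒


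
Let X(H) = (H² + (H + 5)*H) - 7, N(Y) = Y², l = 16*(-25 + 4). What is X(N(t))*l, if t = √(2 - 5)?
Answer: 1344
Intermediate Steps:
t = I*√3 (t = √(-3) = I*√3 ≈ 1.732*I)
l = -336 (l = 16*(-21) = -336)
X(H) = -7 + H² + H*(5 + H) (X(H) = (H² + (5 + H)*H) - 7 = (H² + H*(5 + H)) - 7 = -7 + H² + H*(5 + H))
X(N(t))*l = (-7 + 2*((I*√3)²)² + 5*(I*√3)²)*(-336) = (-7 + 2*(-3)² + 5*(-3))*(-336) = (-7 + 2*9 - 15)*(-336) = (-7 + 18 - 15)*(-336) = -4*(-336) = 1344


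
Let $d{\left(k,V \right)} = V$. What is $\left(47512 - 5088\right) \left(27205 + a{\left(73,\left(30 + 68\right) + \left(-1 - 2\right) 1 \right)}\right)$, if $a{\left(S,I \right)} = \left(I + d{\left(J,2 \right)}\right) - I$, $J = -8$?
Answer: $1154229768$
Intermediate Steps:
$a{\left(S,I \right)} = 2$ ($a{\left(S,I \right)} = \left(I + 2\right) - I = \left(2 + I\right) - I = 2$)
$\left(47512 - 5088\right) \left(27205 + a{\left(73,\left(30 + 68\right) + \left(-1 - 2\right) 1 \right)}\right) = \left(47512 - 5088\right) \left(27205 + 2\right) = 42424 \cdot 27207 = 1154229768$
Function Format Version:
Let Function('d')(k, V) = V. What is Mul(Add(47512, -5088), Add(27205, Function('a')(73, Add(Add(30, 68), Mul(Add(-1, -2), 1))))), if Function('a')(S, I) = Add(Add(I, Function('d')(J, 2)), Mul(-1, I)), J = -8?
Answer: 1154229768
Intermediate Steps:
Function('a')(S, I) = 2 (Function('a')(S, I) = Add(Add(I, 2), Mul(-1, I)) = Add(Add(2, I), Mul(-1, I)) = 2)
Mul(Add(47512, -5088), Add(27205, Function('a')(73, Add(Add(30, 68), Mul(Add(-1, -2), 1))))) = Mul(Add(47512, -5088), Add(27205, 2)) = Mul(42424, 27207) = 1154229768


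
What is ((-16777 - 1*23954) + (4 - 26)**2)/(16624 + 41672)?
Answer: -40247/58296 ≈ -0.69039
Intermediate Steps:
((-16777 - 1*23954) + (4 - 26)**2)/(16624 + 41672) = ((-16777 - 23954) + (-22)**2)/58296 = (-40731 + 484)*(1/58296) = -40247*1/58296 = -40247/58296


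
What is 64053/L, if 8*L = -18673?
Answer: -512424/18673 ≈ -27.442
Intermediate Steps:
L = -18673/8 (L = (⅛)*(-18673) = -18673/8 ≈ -2334.1)
64053/L = 64053/(-18673/8) = 64053*(-8/18673) = -512424/18673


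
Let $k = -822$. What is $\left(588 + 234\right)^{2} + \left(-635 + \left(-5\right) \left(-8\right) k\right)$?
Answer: $642169$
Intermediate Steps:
$\left(588 + 234\right)^{2} + \left(-635 + \left(-5\right) \left(-8\right) k\right) = \left(588 + 234\right)^{2} + \left(-635 + \left(-5\right) \left(-8\right) \left(-822\right)\right) = 822^{2} + \left(-635 + 40 \left(-822\right)\right) = 675684 - 33515 = 642169$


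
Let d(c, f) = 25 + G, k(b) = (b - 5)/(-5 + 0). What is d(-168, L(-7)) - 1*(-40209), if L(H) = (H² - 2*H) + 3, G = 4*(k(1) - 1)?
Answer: 201166/5 ≈ 40233.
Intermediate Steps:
k(b) = 1 - b/5 (k(b) = (-5 + b)/(-5) = (-5 + b)*(-⅕) = 1 - b/5)
G = -⅘ (G = 4*((1 - ⅕*1) - 1) = 4*((1 - ⅕) - 1) = 4*(⅘ - 1) = 4*(-⅕) = -⅘ ≈ -0.80000)
L(H) = 3 + H² - 2*H
d(c, f) = 121/5 (d(c, f) = 25 - ⅘ = 121/5)
d(-168, L(-7)) - 1*(-40209) = 121/5 - 1*(-40209) = 121/5 + 40209 = 201166/5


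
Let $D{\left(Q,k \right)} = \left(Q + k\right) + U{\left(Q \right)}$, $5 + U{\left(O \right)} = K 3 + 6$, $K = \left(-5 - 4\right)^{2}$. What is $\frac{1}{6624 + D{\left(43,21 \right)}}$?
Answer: $\frac{1}{6932} \approx 0.00014426$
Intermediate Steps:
$K = 81$ ($K = \left(-9\right)^{2} = 81$)
$U{\left(O \right)} = 244$ ($U{\left(O \right)} = -5 + \left(81 \cdot 3 + 6\right) = -5 + \left(243 + 6\right) = -5 + 249 = 244$)
$D{\left(Q,k \right)} = 244 + Q + k$ ($D{\left(Q,k \right)} = \left(Q + k\right) + 244 = 244 + Q + k$)
$\frac{1}{6624 + D{\left(43,21 \right)}} = \frac{1}{6624 + \left(244 + 43 + 21\right)} = \frac{1}{6624 + 308} = \frac{1}{6932}$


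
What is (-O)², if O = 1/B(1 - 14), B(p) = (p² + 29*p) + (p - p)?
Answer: 1/43264 ≈ 2.3114e-5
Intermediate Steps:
B(p) = p² + 29*p (B(p) = (p² + 29*p) + 0 = p² + 29*p)
O = -1/208 (O = 1/((1 - 14)*(29 + (1 - 14))) = 1/(-13*(29 - 13)) = 1/(-13*16) = 1/(-208) = -1/208 ≈ -0.0048077)
(-O)² = (-1*(-1/208))² = (1/208)² = 1/43264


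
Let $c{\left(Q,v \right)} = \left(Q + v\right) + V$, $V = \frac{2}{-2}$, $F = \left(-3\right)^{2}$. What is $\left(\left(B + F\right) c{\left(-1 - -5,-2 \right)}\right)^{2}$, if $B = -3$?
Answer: $36$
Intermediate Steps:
$F = 9$
$V = -1$ ($V = 2 \left(- \frac{1}{2}\right) = -1$)
$c{\left(Q,v \right)} = -1 + Q + v$ ($c{\left(Q,v \right)} = \left(Q + v\right) - 1 = -1 + Q + v$)
$\left(\left(B + F\right) c{\left(-1 - -5,-2 \right)}\right)^{2} = \left(\left(-3 + 9\right) \left(-1 - -4 - 2\right)\right)^{2} = \left(6 \left(-1 + \left(-1 + 5\right) - 2\right)\right)^{2} = \left(6 \left(-1 + 4 - 2\right)\right)^{2} = \left(6 \cdot 1\right)^{2} = 6^{2} = 36$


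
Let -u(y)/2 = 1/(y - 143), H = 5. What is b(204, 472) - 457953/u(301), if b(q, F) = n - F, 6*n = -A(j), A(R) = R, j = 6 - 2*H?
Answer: 108533447/3 ≈ 3.6178e+7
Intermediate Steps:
j = -4 (j = 6 - 2*5 = 6 - 10 = -4)
n = ⅔ (n = (-1*(-4))/6 = (⅙)*4 = ⅔ ≈ 0.66667)
u(y) = -2/(-143 + y) (u(y) = -2/(y - 143) = -2/(-143 + y))
b(q, F) = ⅔ - F
b(204, 472) - 457953/u(301) = (⅔ - 1*472) - 457953/((-2/(-143 + 301))) = (⅔ - 472) - 457953/((-2/158)) = -1414/3 - 457953/((-2*1/158)) = -1414/3 - 457953/(-1/79) = -1414/3 - 457953*(-79) = -1414/3 + 36178287 = 108533447/3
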